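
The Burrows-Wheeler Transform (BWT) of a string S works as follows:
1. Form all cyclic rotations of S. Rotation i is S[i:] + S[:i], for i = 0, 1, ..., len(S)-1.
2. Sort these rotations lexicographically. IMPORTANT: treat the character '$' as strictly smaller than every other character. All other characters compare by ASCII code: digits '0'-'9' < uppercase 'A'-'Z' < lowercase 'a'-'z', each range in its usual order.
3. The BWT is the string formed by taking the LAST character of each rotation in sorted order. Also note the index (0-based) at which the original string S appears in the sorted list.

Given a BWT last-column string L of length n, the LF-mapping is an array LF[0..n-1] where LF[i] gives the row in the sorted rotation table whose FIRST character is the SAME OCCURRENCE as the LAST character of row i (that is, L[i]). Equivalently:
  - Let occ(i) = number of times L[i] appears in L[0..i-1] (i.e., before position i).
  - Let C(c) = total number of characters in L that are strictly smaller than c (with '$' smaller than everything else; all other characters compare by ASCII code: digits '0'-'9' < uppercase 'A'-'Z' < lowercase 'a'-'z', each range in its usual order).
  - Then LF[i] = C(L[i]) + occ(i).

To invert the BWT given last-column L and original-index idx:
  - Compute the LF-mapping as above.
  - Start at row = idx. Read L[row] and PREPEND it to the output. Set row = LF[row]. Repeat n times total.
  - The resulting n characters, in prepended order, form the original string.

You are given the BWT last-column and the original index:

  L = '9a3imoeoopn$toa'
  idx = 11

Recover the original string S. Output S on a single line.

LF mapping: 2 3 1 6 7 9 5 10 11 13 8 0 14 12 4
Walk LF starting at row 11, prepending L[row]:
  step 1: row=11, L[11]='$', prepend. Next row=LF[11]=0
  step 2: row=0, L[0]='9', prepend. Next row=LF[0]=2
  step 3: row=2, L[2]='3', prepend. Next row=LF[2]=1
  step 4: row=1, L[1]='a', prepend. Next row=LF[1]=3
  step 5: row=3, L[3]='i', prepend. Next row=LF[3]=6
  step 6: row=6, L[6]='e', prepend. Next row=LF[6]=5
  step 7: row=5, L[5]='o', prepend. Next row=LF[5]=9
  step 8: row=9, L[9]='p', prepend. Next row=LF[9]=13
  step 9: row=13, L[13]='o', prepend. Next row=LF[13]=12
  step 10: row=12, L[12]='t', prepend. Next row=LF[12]=14
  step 11: row=14, L[14]='a', prepend. Next row=LF[14]=4
  step 12: row=4, L[4]='m', prepend. Next row=LF[4]=7
  step 13: row=7, L[7]='o', prepend. Next row=LF[7]=10
  step 14: row=10, L[10]='n', prepend. Next row=LF[10]=8
  step 15: row=8, L[8]='o', prepend. Next row=LF[8]=11
Reversed output: onomatopoeia39$

Answer: onomatopoeia39$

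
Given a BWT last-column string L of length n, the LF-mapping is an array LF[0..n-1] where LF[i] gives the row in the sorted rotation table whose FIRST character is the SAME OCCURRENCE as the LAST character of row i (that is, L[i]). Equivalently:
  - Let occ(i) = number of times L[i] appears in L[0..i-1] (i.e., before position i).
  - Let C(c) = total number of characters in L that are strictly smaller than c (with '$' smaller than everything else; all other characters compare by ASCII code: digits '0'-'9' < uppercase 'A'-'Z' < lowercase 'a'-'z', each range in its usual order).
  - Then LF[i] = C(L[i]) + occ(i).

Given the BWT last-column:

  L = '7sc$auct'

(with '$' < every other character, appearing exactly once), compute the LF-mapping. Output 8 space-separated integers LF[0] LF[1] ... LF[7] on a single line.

Answer: 1 5 3 0 2 7 4 6

Derivation:
Char counts: '$':1, '7':1, 'a':1, 'c':2, 's':1, 't':1, 'u':1
C (first-col start): C('$')=0, C('7')=1, C('a')=2, C('c')=3, C('s')=5, C('t')=6, C('u')=7
L[0]='7': occ=0, LF[0]=C('7')+0=1+0=1
L[1]='s': occ=0, LF[1]=C('s')+0=5+0=5
L[2]='c': occ=0, LF[2]=C('c')+0=3+0=3
L[3]='$': occ=0, LF[3]=C('$')+0=0+0=0
L[4]='a': occ=0, LF[4]=C('a')+0=2+0=2
L[5]='u': occ=0, LF[5]=C('u')+0=7+0=7
L[6]='c': occ=1, LF[6]=C('c')+1=3+1=4
L[7]='t': occ=0, LF[7]=C('t')+0=6+0=6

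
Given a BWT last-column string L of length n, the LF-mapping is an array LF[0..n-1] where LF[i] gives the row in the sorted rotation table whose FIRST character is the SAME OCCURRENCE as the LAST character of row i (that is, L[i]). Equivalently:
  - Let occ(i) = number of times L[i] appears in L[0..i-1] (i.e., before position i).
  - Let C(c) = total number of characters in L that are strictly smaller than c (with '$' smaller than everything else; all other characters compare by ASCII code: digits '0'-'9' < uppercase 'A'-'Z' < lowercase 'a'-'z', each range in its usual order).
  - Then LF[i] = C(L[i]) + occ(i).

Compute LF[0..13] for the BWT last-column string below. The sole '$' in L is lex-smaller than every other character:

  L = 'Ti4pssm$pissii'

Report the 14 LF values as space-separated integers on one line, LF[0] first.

Answer: 2 3 1 8 10 11 7 0 9 4 12 13 5 6

Derivation:
Char counts: '$':1, '4':1, 'T':1, 'i':4, 'm':1, 'p':2, 's':4
C (first-col start): C('$')=0, C('4')=1, C('T')=2, C('i')=3, C('m')=7, C('p')=8, C('s')=10
L[0]='T': occ=0, LF[0]=C('T')+0=2+0=2
L[1]='i': occ=0, LF[1]=C('i')+0=3+0=3
L[2]='4': occ=0, LF[2]=C('4')+0=1+0=1
L[3]='p': occ=0, LF[3]=C('p')+0=8+0=8
L[4]='s': occ=0, LF[4]=C('s')+0=10+0=10
L[5]='s': occ=1, LF[5]=C('s')+1=10+1=11
L[6]='m': occ=0, LF[6]=C('m')+0=7+0=7
L[7]='$': occ=0, LF[7]=C('$')+0=0+0=0
L[8]='p': occ=1, LF[8]=C('p')+1=8+1=9
L[9]='i': occ=1, LF[9]=C('i')+1=3+1=4
L[10]='s': occ=2, LF[10]=C('s')+2=10+2=12
L[11]='s': occ=3, LF[11]=C('s')+3=10+3=13
L[12]='i': occ=2, LF[12]=C('i')+2=3+2=5
L[13]='i': occ=3, LF[13]=C('i')+3=3+3=6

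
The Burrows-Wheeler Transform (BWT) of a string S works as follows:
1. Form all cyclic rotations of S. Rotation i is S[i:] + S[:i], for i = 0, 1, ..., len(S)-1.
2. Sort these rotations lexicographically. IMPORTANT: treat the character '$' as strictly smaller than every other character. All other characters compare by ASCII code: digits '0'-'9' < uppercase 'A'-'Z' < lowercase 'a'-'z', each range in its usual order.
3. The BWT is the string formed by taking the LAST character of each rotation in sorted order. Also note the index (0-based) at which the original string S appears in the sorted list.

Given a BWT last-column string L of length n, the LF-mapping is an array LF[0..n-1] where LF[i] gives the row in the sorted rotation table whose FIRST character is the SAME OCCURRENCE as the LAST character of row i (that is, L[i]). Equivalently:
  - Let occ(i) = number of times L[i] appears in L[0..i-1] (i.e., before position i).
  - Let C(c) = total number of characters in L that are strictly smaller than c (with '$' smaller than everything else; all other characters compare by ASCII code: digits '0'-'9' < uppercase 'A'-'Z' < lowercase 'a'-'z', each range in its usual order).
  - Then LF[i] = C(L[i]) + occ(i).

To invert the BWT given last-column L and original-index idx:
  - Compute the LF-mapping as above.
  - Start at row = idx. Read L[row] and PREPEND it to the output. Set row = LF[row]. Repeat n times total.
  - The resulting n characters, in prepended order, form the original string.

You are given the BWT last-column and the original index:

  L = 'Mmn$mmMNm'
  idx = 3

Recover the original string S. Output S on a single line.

Answer: NmnMmmmM$

Derivation:
LF mapping: 1 4 8 0 5 6 2 3 7
Walk LF starting at row 3, prepending L[row]:
  step 1: row=3, L[3]='$', prepend. Next row=LF[3]=0
  step 2: row=0, L[0]='M', prepend. Next row=LF[0]=1
  step 3: row=1, L[1]='m', prepend. Next row=LF[1]=4
  step 4: row=4, L[4]='m', prepend. Next row=LF[4]=5
  step 5: row=5, L[5]='m', prepend. Next row=LF[5]=6
  step 6: row=6, L[6]='M', prepend. Next row=LF[6]=2
  step 7: row=2, L[2]='n', prepend. Next row=LF[2]=8
  step 8: row=8, L[8]='m', prepend. Next row=LF[8]=7
  step 9: row=7, L[7]='N', prepend. Next row=LF[7]=3
Reversed output: NmnMmmmM$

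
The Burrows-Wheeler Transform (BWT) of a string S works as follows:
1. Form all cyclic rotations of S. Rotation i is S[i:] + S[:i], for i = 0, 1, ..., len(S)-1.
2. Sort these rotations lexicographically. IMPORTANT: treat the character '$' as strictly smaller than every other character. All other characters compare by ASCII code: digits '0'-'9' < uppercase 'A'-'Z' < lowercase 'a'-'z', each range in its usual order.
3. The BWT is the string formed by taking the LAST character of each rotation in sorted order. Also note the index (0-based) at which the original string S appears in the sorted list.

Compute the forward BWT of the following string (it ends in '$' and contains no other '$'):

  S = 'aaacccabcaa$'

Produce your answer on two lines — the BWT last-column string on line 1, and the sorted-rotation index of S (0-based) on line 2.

All 12 rotations (rotation i = S[i:]+S[:i]):
  rot[0] = aaacccabcaa$
  rot[1] = aacccabcaa$a
  rot[2] = acccabcaa$aa
  rot[3] = cccabcaa$aaa
  rot[4] = ccabcaa$aaac
  rot[5] = cabcaa$aaacc
  rot[6] = abcaa$aaaccc
  rot[7] = bcaa$aaaccca
  rot[8] = caa$aaacccab
  rot[9] = aa$aaacccabc
  rot[10] = a$aaacccabca
  rot[11] = $aaacccabcaa
Sorted (with $ < everything):
  sorted[0] = $aaacccabcaa  (last char: 'a')
  sorted[1] = a$aaacccabca  (last char: 'a')
  sorted[2] = aa$aaacccabc  (last char: 'c')
  sorted[3] = aaacccabcaa$  (last char: '$')
  sorted[4] = aacccabcaa$a  (last char: 'a')
  sorted[5] = abcaa$aaaccc  (last char: 'c')
  sorted[6] = acccabcaa$aa  (last char: 'a')
  sorted[7] = bcaa$aaaccca  (last char: 'a')
  sorted[8] = caa$aaacccab  (last char: 'b')
  sorted[9] = cabcaa$aaacc  (last char: 'c')
  sorted[10] = ccabcaa$aaac  (last char: 'c')
  sorted[11] = cccabcaa$aaa  (last char: 'a')
Last column: aac$acaabcca
Original string S is at sorted index 3

Answer: aac$acaabcca
3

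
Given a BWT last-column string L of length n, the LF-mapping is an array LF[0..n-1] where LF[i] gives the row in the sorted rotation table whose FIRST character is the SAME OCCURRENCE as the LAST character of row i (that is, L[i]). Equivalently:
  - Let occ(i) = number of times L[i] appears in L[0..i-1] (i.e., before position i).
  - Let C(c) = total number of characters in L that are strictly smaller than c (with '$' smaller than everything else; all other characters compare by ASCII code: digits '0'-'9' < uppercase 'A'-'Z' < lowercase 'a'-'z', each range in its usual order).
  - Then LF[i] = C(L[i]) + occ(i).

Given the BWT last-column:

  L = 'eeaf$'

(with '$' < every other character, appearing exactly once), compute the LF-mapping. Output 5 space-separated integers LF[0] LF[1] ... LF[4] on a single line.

Answer: 2 3 1 4 0

Derivation:
Char counts: '$':1, 'a':1, 'e':2, 'f':1
C (first-col start): C('$')=0, C('a')=1, C('e')=2, C('f')=4
L[0]='e': occ=0, LF[0]=C('e')+0=2+0=2
L[1]='e': occ=1, LF[1]=C('e')+1=2+1=3
L[2]='a': occ=0, LF[2]=C('a')+0=1+0=1
L[3]='f': occ=0, LF[3]=C('f')+0=4+0=4
L[4]='$': occ=0, LF[4]=C('$')+0=0+0=0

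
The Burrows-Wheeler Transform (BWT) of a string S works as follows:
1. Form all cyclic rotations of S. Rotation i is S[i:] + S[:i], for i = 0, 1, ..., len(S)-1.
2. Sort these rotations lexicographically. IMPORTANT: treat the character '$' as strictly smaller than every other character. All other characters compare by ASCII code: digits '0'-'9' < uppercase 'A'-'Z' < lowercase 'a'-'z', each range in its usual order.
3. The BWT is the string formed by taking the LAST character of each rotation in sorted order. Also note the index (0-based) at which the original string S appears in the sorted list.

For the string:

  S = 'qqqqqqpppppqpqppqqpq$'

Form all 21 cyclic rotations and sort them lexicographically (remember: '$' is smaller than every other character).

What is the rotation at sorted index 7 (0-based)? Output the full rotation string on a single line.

Answer: pqppqqpq$qqqqqqpppppq

Derivation:
All 21 rotations (rotation i = S[i:]+S[:i]):
  rot[0] = qqqqqqpppppqpqppqqpq$
  rot[1] = qqqqqpppppqpqppqqpq$q
  rot[2] = qqqqpppppqpqppqqpq$qq
  rot[3] = qqqpppppqpqppqqpq$qqq
  rot[4] = qqpppppqpqppqqpq$qqqq
  rot[5] = qpppppqpqppqqpq$qqqqq
  rot[6] = pppppqpqppqqpq$qqqqqq
  rot[7] = ppppqpqppqqpq$qqqqqqp
  rot[8] = pppqpqppqqpq$qqqqqqpp
  rot[9] = ppqpqppqqpq$qqqqqqppp
  rot[10] = pqpqppqqpq$qqqqqqpppp
  rot[11] = qpqppqqpq$qqqqqqppppp
  rot[12] = pqppqqpq$qqqqqqpppppq
  rot[13] = qppqqpq$qqqqqqpppppqp
  rot[14] = ppqqpq$qqqqqqpppppqpq
  rot[15] = pqqpq$qqqqqqpppppqpqp
  rot[16] = qqpq$qqqqqqpppppqpqpp
  rot[17] = qpq$qqqqqqpppppqpqppq
  rot[18] = pq$qqqqqqpppppqpqppqq
  rot[19] = q$qqqqqqpppppqpqppqqp
  rot[20] = $qqqqqqpppppqpqppqqpq
Sorted (with $ < everything):
  sorted[0] = $qqqqqqpppppqpqppqqpq
  sorted[1] = pppppqpqppqqpq$qqqqqq
  sorted[2] = ppppqpqppqqpq$qqqqqqp
  sorted[3] = pppqpqppqqpq$qqqqqqpp
  sorted[4] = ppqpqppqqpq$qqqqqqppp
  sorted[5] = ppqqpq$qqqqqqpppppqpq
  sorted[6] = pq$qqqqqqpppppqpqppqq
  sorted[7] = pqppqqpq$qqqqqqpppppq
  sorted[8] = pqpqppqqpq$qqqqqqpppp
  sorted[9] = pqqpq$qqqqqqpppppqpqp
  sorted[10] = q$qqqqqqpppppqpqppqqp
  sorted[11] = qpppppqpqppqqpq$qqqqq
  sorted[12] = qppqqpq$qqqqqqpppppqp
  sorted[13] = qpq$qqqqqqpppppqpqppq
  sorted[14] = qpqppqqpq$qqqqqqppppp
  sorted[15] = qqpppppqpqppqqpq$qqqq
  sorted[16] = qqpq$qqqqqqpppppqpqpp
  sorted[17] = qqqpppppqpqppqqpq$qqq
  sorted[18] = qqqqpppppqpqppqqpq$qq
  sorted[19] = qqqqqpppppqpqppqqpq$q
  sorted[20] = qqqqqqpppppqpqppqqpq$
sorted[7] = pqppqqpq$qqqqqqpppppq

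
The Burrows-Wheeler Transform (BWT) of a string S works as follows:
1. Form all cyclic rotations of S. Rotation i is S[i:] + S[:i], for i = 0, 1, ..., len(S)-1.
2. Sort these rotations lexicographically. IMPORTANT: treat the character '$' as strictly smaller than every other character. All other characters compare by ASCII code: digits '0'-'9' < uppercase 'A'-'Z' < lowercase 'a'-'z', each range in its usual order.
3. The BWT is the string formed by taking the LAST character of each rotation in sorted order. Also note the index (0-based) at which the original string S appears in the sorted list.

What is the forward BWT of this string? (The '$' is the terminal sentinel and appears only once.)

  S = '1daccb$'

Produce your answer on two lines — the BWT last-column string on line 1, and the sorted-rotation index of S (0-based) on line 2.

All 7 rotations (rotation i = S[i:]+S[:i]):
  rot[0] = 1daccb$
  rot[1] = daccb$1
  rot[2] = accb$1d
  rot[3] = ccb$1da
  rot[4] = cb$1dac
  rot[5] = b$1dacc
  rot[6] = $1daccb
Sorted (with $ < everything):
  sorted[0] = $1daccb  (last char: 'b')
  sorted[1] = 1daccb$  (last char: '$')
  sorted[2] = accb$1d  (last char: 'd')
  sorted[3] = b$1dacc  (last char: 'c')
  sorted[4] = cb$1dac  (last char: 'c')
  sorted[5] = ccb$1da  (last char: 'a')
  sorted[6] = daccb$1  (last char: '1')
Last column: b$dcca1
Original string S is at sorted index 1

Answer: b$dcca1
1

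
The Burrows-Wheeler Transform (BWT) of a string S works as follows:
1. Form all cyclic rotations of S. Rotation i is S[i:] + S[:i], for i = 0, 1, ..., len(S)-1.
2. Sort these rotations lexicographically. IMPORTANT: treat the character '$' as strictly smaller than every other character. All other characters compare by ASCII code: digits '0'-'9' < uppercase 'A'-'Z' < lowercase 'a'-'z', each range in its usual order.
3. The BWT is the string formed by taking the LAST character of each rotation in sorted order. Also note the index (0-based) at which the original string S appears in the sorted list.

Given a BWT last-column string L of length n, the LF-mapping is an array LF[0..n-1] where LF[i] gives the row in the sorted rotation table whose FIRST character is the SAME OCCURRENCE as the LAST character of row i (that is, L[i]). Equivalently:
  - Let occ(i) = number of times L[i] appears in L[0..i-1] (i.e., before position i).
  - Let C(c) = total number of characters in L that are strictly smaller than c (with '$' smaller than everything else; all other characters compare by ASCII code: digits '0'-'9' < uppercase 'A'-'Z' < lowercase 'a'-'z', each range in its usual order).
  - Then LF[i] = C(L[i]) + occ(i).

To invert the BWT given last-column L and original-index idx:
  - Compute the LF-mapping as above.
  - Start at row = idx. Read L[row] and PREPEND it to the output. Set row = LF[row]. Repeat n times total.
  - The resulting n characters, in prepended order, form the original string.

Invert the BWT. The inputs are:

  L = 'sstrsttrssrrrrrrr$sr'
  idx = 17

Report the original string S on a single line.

Answer: trrsrsrstrsrrrtrsrs$

Derivation:
LF mapping: 11 12 17 1 13 18 19 2 14 15 3 4 5 6 7 8 9 0 16 10
Walk LF starting at row 17, prepending L[row]:
  step 1: row=17, L[17]='$', prepend. Next row=LF[17]=0
  step 2: row=0, L[0]='s', prepend. Next row=LF[0]=11
  step 3: row=11, L[11]='r', prepend. Next row=LF[11]=4
  step 4: row=4, L[4]='s', prepend. Next row=LF[4]=13
  step 5: row=13, L[13]='r', prepend. Next row=LF[13]=6
  step 6: row=6, L[6]='t', prepend. Next row=LF[6]=19
  step 7: row=19, L[19]='r', prepend. Next row=LF[19]=10
  step 8: row=10, L[10]='r', prepend. Next row=LF[10]=3
  step 9: row=3, L[3]='r', prepend. Next row=LF[3]=1
  step 10: row=1, L[1]='s', prepend. Next row=LF[1]=12
  step 11: row=12, L[12]='r', prepend. Next row=LF[12]=5
  step 12: row=5, L[5]='t', prepend. Next row=LF[5]=18
  step 13: row=18, L[18]='s', prepend. Next row=LF[18]=16
  step 14: row=16, L[16]='r', prepend. Next row=LF[16]=9
  step 15: row=9, L[9]='s', prepend. Next row=LF[9]=15
  step 16: row=15, L[15]='r', prepend. Next row=LF[15]=8
  step 17: row=8, L[8]='s', prepend. Next row=LF[8]=14
  step 18: row=14, L[14]='r', prepend. Next row=LF[14]=7
  step 19: row=7, L[7]='r', prepend. Next row=LF[7]=2
  step 20: row=2, L[2]='t', prepend. Next row=LF[2]=17
Reversed output: trrsrsrstrsrrrtrsrs$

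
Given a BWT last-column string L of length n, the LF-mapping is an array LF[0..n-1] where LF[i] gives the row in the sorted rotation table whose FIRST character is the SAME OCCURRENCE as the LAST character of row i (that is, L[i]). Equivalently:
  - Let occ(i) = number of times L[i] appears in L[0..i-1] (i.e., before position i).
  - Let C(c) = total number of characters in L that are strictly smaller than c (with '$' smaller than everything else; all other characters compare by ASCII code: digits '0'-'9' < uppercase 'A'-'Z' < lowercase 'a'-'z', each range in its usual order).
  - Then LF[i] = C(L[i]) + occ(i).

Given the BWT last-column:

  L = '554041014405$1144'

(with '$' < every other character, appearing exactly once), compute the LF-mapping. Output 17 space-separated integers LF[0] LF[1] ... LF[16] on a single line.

Char counts: '$':1, '0':3, '1':4, '4':6, '5':3
C (first-col start): C('$')=0, C('0')=1, C('1')=4, C('4')=8, C('5')=14
L[0]='5': occ=0, LF[0]=C('5')+0=14+0=14
L[1]='5': occ=1, LF[1]=C('5')+1=14+1=15
L[2]='4': occ=0, LF[2]=C('4')+0=8+0=8
L[3]='0': occ=0, LF[3]=C('0')+0=1+0=1
L[4]='4': occ=1, LF[4]=C('4')+1=8+1=9
L[5]='1': occ=0, LF[5]=C('1')+0=4+0=4
L[6]='0': occ=1, LF[6]=C('0')+1=1+1=2
L[7]='1': occ=1, LF[7]=C('1')+1=4+1=5
L[8]='4': occ=2, LF[8]=C('4')+2=8+2=10
L[9]='4': occ=3, LF[9]=C('4')+3=8+3=11
L[10]='0': occ=2, LF[10]=C('0')+2=1+2=3
L[11]='5': occ=2, LF[11]=C('5')+2=14+2=16
L[12]='$': occ=0, LF[12]=C('$')+0=0+0=0
L[13]='1': occ=2, LF[13]=C('1')+2=4+2=6
L[14]='1': occ=3, LF[14]=C('1')+3=4+3=7
L[15]='4': occ=4, LF[15]=C('4')+4=8+4=12
L[16]='4': occ=5, LF[16]=C('4')+5=8+5=13

Answer: 14 15 8 1 9 4 2 5 10 11 3 16 0 6 7 12 13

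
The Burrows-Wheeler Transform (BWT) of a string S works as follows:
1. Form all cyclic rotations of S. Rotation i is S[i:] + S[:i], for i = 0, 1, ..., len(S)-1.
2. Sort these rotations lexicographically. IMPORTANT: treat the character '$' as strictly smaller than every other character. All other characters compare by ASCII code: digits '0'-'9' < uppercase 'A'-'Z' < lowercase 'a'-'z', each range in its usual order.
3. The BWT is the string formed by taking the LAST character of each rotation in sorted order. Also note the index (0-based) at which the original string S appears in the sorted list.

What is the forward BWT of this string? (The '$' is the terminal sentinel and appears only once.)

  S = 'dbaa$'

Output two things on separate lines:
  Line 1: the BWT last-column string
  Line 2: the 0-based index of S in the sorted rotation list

All 5 rotations (rotation i = S[i:]+S[:i]):
  rot[0] = dbaa$
  rot[1] = baa$d
  rot[2] = aa$db
  rot[3] = a$dba
  rot[4] = $dbaa
Sorted (with $ < everything):
  sorted[0] = $dbaa  (last char: 'a')
  sorted[1] = a$dba  (last char: 'a')
  sorted[2] = aa$db  (last char: 'b')
  sorted[3] = baa$d  (last char: 'd')
  sorted[4] = dbaa$  (last char: '$')
Last column: aabd$
Original string S is at sorted index 4

Answer: aabd$
4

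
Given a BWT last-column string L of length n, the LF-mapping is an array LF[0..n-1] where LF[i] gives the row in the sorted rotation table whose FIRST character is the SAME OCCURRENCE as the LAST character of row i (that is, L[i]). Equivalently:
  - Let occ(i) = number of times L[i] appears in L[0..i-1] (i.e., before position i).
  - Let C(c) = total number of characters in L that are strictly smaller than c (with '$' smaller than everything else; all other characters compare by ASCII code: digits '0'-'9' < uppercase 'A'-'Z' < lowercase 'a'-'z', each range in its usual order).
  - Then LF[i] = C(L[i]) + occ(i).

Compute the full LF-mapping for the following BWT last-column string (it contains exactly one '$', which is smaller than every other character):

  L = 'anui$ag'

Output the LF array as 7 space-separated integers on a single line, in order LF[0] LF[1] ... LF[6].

Char counts: '$':1, 'a':2, 'g':1, 'i':1, 'n':1, 'u':1
C (first-col start): C('$')=0, C('a')=1, C('g')=3, C('i')=4, C('n')=5, C('u')=6
L[0]='a': occ=0, LF[0]=C('a')+0=1+0=1
L[1]='n': occ=0, LF[1]=C('n')+0=5+0=5
L[2]='u': occ=0, LF[2]=C('u')+0=6+0=6
L[3]='i': occ=0, LF[3]=C('i')+0=4+0=4
L[4]='$': occ=0, LF[4]=C('$')+0=0+0=0
L[5]='a': occ=1, LF[5]=C('a')+1=1+1=2
L[6]='g': occ=0, LF[6]=C('g')+0=3+0=3

Answer: 1 5 6 4 0 2 3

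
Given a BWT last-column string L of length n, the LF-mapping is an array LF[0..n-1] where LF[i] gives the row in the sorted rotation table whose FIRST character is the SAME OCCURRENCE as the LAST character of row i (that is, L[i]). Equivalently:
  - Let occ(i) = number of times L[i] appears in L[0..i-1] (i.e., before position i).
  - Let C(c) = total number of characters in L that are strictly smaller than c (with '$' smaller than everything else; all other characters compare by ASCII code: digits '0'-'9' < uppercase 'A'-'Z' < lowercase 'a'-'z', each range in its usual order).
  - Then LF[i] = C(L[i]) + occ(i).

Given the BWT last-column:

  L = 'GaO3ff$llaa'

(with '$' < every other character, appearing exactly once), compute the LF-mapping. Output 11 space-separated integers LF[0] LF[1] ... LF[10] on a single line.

Char counts: '$':1, '3':1, 'G':1, 'O':1, 'a':3, 'f':2, 'l':2
C (first-col start): C('$')=0, C('3')=1, C('G')=2, C('O')=3, C('a')=4, C('f')=7, C('l')=9
L[0]='G': occ=0, LF[0]=C('G')+0=2+0=2
L[1]='a': occ=0, LF[1]=C('a')+0=4+0=4
L[2]='O': occ=0, LF[2]=C('O')+0=3+0=3
L[3]='3': occ=0, LF[3]=C('3')+0=1+0=1
L[4]='f': occ=0, LF[4]=C('f')+0=7+0=7
L[5]='f': occ=1, LF[5]=C('f')+1=7+1=8
L[6]='$': occ=0, LF[6]=C('$')+0=0+0=0
L[7]='l': occ=0, LF[7]=C('l')+0=9+0=9
L[8]='l': occ=1, LF[8]=C('l')+1=9+1=10
L[9]='a': occ=1, LF[9]=C('a')+1=4+1=5
L[10]='a': occ=2, LF[10]=C('a')+2=4+2=6

Answer: 2 4 3 1 7 8 0 9 10 5 6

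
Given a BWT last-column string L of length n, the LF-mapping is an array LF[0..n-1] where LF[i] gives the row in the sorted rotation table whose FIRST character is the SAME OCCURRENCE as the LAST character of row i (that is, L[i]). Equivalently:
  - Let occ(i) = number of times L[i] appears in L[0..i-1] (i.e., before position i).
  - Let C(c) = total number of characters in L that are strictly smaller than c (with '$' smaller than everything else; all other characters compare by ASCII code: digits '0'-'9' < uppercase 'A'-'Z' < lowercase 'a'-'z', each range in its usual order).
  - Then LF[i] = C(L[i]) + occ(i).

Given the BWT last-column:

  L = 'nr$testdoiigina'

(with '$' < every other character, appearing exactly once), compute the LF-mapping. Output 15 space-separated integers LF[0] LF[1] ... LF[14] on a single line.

Answer: 8 11 0 13 3 12 14 2 10 5 6 4 7 9 1

Derivation:
Char counts: '$':1, 'a':1, 'd':1, 'e':1, 'g':1, 'i':3, 'n':2, 'o':1, 'r':1, 's':1, 't':2
C (first-col start): C('$')=0, C('a')=1, C('d')=2, C('e')=3, C('g')=4, C('i')=5, C('n')=8, C('o')=10, C('r')=11, C('s')=12, C('t')=13
L[0]='n': occ=0, LF[0]=C('n')+0=8+0=8
L[1]='r': occ=0, LF[1]=C('r')+0=11+0=11
L[2]='$': occ=0, LF[2]=C('$')+0=0+0=0
L[3]='t': occ=0, LF[3]=C('t')+0=13+0=13
L[4]='e': occ=0, LF[4]=C('e')+0=3+0=3
L[5]='s': occ=0, LF[5]=C('s')+0=12+0=12
L[6]='t': occ=1, LF[6]=C('t')+1=13+1=14
L[7]='d': occ=0, LF[7]=C('d')+0=2+0=2
L[8]='o': occ=0, LF[8]=C('o')+0=10+0=10
L[9]='i': occ=0, LF[9]=C('i')+0=5+0=5
L[10]='i': occ=1, LF[10]=C('i')+1=5+1=6
L[11]='g': occ=0, LF[11]=C('g')+0=4+0=4
L[12]='i': occ=2, LF[12]=C('i')+2=5+2=7
L[13]='n': occ=1, LF[13]=C('n')+1=8+1=9
L[14]='a': occ=0, LF[14]=C('a')+0=1+0=1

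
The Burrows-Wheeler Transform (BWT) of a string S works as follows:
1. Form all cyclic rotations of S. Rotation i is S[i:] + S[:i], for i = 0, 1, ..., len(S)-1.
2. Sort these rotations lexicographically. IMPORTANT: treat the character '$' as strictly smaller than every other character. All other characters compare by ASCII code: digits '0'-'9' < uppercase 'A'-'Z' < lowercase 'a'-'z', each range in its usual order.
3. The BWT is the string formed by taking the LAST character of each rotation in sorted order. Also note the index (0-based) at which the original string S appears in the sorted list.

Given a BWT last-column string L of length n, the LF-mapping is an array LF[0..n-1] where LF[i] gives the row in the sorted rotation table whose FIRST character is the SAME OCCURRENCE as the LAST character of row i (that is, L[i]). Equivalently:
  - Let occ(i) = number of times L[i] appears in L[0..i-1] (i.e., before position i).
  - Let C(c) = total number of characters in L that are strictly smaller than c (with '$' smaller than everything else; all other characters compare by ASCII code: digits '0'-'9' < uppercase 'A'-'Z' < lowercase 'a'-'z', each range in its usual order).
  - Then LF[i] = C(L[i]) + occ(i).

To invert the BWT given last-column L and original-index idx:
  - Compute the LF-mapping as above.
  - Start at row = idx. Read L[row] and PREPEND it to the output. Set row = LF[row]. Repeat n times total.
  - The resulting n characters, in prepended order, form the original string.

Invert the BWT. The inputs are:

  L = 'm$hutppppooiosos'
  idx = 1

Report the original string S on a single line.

LF mapping: 3 0 1 15 14 8 9 10 11 4 5 2 6 12 7 13
Walk LF starting at row 1, prepending L[row]:
  step 1: row=1, L[1]='$', prepend. Next row=LF[1]=0
  step 2: row=0, L[0]='m', prepend. Next row=LF[0]=3
  step 3: row=3, L[3]='u', prepend. Next row=LF[3]=15
  step 4: row=15, L[15]='s', prepend. Next row=LF[15]=13
  step 5: row=13, L[13]='s', prepend. Next row=LF[13]=12
  step 6: row=12, L[12]='o', prepend. Next row=LF[12]=6
  step 7: row=6, L[6]='p', prepend. Next row=LF[6]=9
  step 8: row=9, L[9]='o', prepend. Next row=LF[9]=4
  step 9: row=4, L[4]='t', prepend. Next row=LF[4]=14
  step 10: row=14, L[14]='o', prepend. Next row=LF[14]=7
  step 11: row=7, L[7]='p', prepend. Next row=LF[7]=10
  step 12: row=10, L[10]='o', prepend. Next row=LF[10]=5
  step 13: row=5, L[5]='p', prepend. Next row=LF[5]=8
  step 14: row=8, L[8]='p', prepend. Next row=LF[8]=11
  step 15: row=11, L[11]='i', prepend. Next row=LF[11]=2
  step 16: row=2, L[2]='h', prepend. Next row=LF[2]=1
Reversed output: hippopotopossum$

Answer: hippopotopossum$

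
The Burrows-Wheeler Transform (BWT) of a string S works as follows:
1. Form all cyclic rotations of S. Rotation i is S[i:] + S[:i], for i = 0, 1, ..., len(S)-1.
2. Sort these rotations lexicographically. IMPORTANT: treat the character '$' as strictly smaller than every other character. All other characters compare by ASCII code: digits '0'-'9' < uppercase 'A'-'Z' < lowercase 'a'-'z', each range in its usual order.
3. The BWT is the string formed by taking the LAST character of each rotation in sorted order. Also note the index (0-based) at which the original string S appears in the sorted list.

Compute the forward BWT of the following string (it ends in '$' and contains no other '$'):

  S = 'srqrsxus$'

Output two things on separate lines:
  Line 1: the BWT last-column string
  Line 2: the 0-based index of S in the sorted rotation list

All 9 rotations (rotation i = S[i:]+S[:i]):
  rot[0] = srqrsxus$
  rot[1] = rqrsxus$s
  rot[2] = qrsxus$sr
  rot[3] = rsxus$srq
  rot[4] = sxus$srqr
  rot[5] = xus$srqrs
  rot[6] = us$srqrsx
  rot[7] = s$srqrsxu
  rot[8] = $srqrsxus
Sorted (with $ < everything):
  sorted[0] = $srqrsxus  (last char: 's')
  sorted[1] = qrsxus$sr  (last char: 'r')
  sorted[2] = rqrsxus$s  (last char: 's')
  sorted[3] = rsxus$srq  (last char: 'q')
  sorted[4] = s$srqrsxu  (last char: 'u')
  sorted[5] = srqrsxus$  (last char: '$')
  sorted[6] = sxus$srqr  (last char: 'r')
  sorted[7] = us$srqrsx  (last char: 'x')
  sorted[8] = xus$srqrs  (last char: 's')
Last column: srsqu$rxs
Original string S is at sorted index 5

Answer: srsqu$rxs
5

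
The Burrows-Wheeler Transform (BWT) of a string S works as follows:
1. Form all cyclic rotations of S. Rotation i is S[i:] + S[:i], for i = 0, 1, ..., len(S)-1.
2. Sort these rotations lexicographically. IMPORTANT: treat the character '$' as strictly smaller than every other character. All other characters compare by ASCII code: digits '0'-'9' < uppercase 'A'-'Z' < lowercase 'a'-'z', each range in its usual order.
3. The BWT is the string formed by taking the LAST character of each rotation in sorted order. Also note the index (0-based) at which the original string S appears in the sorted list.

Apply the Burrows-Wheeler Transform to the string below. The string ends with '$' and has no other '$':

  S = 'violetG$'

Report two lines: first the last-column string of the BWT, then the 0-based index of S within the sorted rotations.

Answer: Gtlvoie$
7

Derivation:
All 8 rotations (rotation i = S[i:]+S[:i]):
  rot[0] = violetG$
  rot[1] = ioletG$v
  rot[2] = oletG$vi
  rot[3] = letG$vio
  rot[4] = etG$viol
  rot[5] = tG$viole
  rot[6] = G$violet
  rot[7] = $violetG
Sorted (with $ < everything):
  sorted[0] = $violetG  (last char: 'G')
  sorted[1] = G$violet  (last char: 't')
  sorted[2] = etG$viol  (last char: 'l')
  sorted[3] = ioletG$v  (last char: 'v')
  sorted[4] = letG$vio  (last char: 'o')
  sorted[5] = oletG$vi  (last char: 'i')
  sorted[6] = tG$viole  (last char: 'e')
  sorted[7] = violetG$  (last char: '$')
Last column: Gtlvoie$
Original string S is at sorted index 7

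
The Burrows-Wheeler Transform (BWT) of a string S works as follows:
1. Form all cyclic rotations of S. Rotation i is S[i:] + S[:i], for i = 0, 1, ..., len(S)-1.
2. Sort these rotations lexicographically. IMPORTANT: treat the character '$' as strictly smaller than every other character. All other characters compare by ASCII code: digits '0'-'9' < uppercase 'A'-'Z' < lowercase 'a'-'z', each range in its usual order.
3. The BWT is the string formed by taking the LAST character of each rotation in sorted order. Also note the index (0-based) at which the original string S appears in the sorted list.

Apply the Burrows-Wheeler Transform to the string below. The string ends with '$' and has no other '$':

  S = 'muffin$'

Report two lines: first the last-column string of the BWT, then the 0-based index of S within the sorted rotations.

Answer: nuff$im
4

Derivation:
All 7 rotations (rotation i = S[i:]+S[:i]):
  rot[0] = muffin$
  rot[1] = uffin$m
  rot[2] = ffin$mu
  rot[3] = fin$muf
  rot[4] = in$muff
  rot[5] = n$muffi
  rot[6] = $muffin
Sorted (with $ < everything):
  sorted[0] = $muffin  (last char: 'n')
  sorted[1] = ffin$mu  (last char: 'u')
  sorted[2] = fin$muf  (last char: 'f')
  sorted[3] = in$muff  (last char: 'f')
  sorted[4] = muffin$  (last char: '$')
  sorted[5] = n$muffi  (last char: 'i')
  sorted[6] = uffin$m  (last char: 'm')
Last column: nuff$im
Original string S is at sorted index 4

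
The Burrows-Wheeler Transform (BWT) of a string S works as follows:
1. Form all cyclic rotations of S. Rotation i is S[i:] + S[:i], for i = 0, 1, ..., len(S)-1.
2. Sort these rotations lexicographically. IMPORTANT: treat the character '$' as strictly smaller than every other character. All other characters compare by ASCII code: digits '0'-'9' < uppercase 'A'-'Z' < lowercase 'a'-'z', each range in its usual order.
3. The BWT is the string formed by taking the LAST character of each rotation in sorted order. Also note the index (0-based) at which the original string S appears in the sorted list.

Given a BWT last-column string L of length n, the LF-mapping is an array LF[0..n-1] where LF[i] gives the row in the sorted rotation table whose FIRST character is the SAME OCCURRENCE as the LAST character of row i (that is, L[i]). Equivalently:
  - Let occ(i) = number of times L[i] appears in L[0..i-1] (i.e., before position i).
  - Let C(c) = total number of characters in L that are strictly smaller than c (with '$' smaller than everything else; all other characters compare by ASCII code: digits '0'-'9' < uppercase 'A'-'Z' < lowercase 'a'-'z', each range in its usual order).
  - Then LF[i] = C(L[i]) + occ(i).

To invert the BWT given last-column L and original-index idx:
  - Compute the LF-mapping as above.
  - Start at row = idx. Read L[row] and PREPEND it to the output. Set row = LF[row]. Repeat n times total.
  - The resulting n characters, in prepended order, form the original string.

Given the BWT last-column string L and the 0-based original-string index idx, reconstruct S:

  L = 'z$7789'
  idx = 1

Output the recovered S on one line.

Answer: 7789z$

Derivation:
LF mapping: 5 0 1 2 3 4
Walk LF starting at row 1, prepending L[row]:
  step 1: row=1, L[1]='$', prepend. Next row=LF[1]=0
  step 2: row=0, L[0]='z', prepend. Next row=LF[0]=5
  step 3: row=5, L[5]='9', prepend. Next row=LF[5]=4
  step 4: row=4, L[4]='8', prepend. Next row=LF[4]=3
  step 5: row=3, L[3]='7', prepend. Next row=LF[3]=2
  step 6: row=2, L[2]='7', prepend. Next row=LF[2]=1
Reversed output: 7789z$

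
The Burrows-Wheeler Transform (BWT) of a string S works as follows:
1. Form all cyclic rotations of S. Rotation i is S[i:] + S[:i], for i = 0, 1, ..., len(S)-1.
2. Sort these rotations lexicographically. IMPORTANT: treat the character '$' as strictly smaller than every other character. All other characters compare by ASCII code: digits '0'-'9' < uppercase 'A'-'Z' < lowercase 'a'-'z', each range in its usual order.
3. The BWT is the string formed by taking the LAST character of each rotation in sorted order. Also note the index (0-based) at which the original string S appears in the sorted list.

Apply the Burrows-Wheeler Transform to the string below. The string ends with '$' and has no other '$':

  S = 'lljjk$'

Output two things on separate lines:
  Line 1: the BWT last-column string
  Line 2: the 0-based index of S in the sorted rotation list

Answer: kljjl$
5

Derivation:
All 6 rotations (rotation i = S[i:]+S[:i]):
  rot[0] = lljjk$
  rot[1] = ljjk$l
  rot[2] = jjk$ll
  rot[3] = jk$llj
  rot[4] = k$lljj
  rot[5] = $lljjk
Sorted (with $ < everything):
  sorted[0] = $lljjk  (last char: 'k')
  sorted[1] = jjk$ll  (last char: 'l')
  sorted[2] = jk$llj  (last char: 'j')
  sorted[3] = k$lljj  (last char: 'j')
  sorted[4] = ljjk$l  (last char: 'l')
  sorted[5] = lljjk$  (last char: '$')
Last column: kljjl$
Original string S is at sorted index 5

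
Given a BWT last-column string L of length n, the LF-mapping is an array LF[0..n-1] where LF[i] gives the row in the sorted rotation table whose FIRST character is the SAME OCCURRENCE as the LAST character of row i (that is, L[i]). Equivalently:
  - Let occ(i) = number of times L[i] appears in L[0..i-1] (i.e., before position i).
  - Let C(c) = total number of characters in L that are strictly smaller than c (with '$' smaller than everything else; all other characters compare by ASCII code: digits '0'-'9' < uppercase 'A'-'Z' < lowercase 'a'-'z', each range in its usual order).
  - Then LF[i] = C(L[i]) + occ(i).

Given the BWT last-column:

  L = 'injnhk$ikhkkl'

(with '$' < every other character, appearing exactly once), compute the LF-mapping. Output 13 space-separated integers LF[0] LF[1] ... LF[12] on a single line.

Answer: 3 11 5 12 1 6 0 4 7 2 8 9 10

Derivation:
Char counts: '$':1, 'h':2, 'i':2, 'j':1, 'k':4, 'l':1, 'n':2
C (first-col start): C('$')=0, C('h')=1, C('i')=3, C('j')=5, C('k')=6, C('l')=10, C('n')=11
L[0]='i': occ=0, LF[0]=C('i')+0=3+0=3
L[1]='n': occ=0, LF[1]=C('n')+0=11+0=11
L[2]='j': occ=0, LF[2]=C('j')+0=5+0=5
L[3]='n': occ=1, LF[3]=C('n')+1=11+1=12
L[4]='h': occ=0, LF[4]=C('h')+0=1+0=1
L[5]='k': occ=0, LF[5]=C('k')+0=6+0=6
L[6]='$': occ=0, LF[6]=C('$')+0=0+0=0
L[7]='i': occ=1, LF[7]=C('i')+1=3+1=4
L[8]='k': occ=1, LF[8]=C('k')+1=6+1=7
L[9]='h': occ=1, LF[9]=C('h')+1=1+1=2
L[10]='k': occ=2, LF[10]=C('k')+2=6+2=8
L[11]='k': occ=3, LF[11]=C('k')+3=6+3=9
L[12]='l': occ=0, LF[12]=C('l')+0=10+0=10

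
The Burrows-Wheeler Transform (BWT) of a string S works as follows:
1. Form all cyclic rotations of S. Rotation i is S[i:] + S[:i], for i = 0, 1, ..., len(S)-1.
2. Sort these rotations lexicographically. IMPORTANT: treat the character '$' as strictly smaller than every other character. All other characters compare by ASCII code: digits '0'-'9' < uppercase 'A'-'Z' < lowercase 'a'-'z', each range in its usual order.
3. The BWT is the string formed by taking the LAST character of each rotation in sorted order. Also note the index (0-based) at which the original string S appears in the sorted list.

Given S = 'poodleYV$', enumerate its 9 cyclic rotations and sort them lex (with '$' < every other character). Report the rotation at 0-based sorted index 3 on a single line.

All 9 rotations (rotation i = S[i:]+S[:i]):
  rot[0] = poodleYV$
  rot[1] = oodleYV$p
  rot[2] = odleYV$po
  rot[3] = dleYV$poo
  rot[4] = leYV$pood
  rot[5] = eYV$poodl
  rot[6] = YV$poodle
  rot[7] = V$poodleY
  rot[8] = $poodleYV
Sorted (with $ < everything):
  sorted[0] = $poodleYV
  sorted[1] = V$poodleY
  sorted[2] = YV$poodle
  sorted[3] = dleYV$poo
  sorted[4] = eYV$poodl
  sorted[5] = leYV$pood
  sorted[6] = odleYV$po
  sorted[7] = oodleYV$p
  sorted[8] = poodleYV$
sorted[3] = dleYV$poo

Answer: dleYV$poo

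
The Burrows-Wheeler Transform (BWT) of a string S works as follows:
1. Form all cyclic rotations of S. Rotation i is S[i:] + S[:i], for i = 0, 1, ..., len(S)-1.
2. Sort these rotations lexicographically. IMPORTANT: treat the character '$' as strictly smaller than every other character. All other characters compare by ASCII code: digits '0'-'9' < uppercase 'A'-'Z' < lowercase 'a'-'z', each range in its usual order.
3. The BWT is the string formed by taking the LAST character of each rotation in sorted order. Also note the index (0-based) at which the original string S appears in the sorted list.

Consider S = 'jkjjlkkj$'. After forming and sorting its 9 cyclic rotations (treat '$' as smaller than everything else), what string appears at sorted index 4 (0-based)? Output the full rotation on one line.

All 9 rotations (rotation i = S[i:]+S[:i]):
  rot[0] = jkjjlkkj$
  rot[1] = kjjlkkj$j
  rot[2] = jjlkkj$jk
  rot[3] = jlkkj$jkj
  rot[4] = lkkj$jkjj
  rot[5] = kkj$jkjjl
  rot[6] = kj$jkjjlk
  rot[7] = j$jkjjlkk
  rot[8] = $jkjjlkkj
Sorted (with $ < everything):
  sorted[0] = $jkjjlkkj
  sorted[1] = j$jkjjlkk
  sorted[2] = jjlkkj$jk
  sorted[3] = jkjjlkkj$
  sorted[4] = jlkkj$jkj
  sorted[5] = kj$jkjjlk
  sorted[6] = kjjlkkj$j
  sorted[7] = kkj$jkjjl
  sorted[8] = lkkj$jkjj
sorted[4] = jlkkj$jkj

Answer: jlkkj$jkj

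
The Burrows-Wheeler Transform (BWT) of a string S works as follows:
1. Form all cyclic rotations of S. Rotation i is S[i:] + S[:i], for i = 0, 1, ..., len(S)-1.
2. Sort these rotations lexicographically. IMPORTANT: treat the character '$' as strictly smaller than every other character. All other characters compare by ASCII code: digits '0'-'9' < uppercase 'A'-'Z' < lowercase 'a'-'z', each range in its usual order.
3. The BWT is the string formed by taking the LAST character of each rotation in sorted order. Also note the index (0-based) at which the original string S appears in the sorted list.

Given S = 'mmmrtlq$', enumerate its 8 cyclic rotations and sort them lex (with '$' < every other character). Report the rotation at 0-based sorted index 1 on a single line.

Answer: lq$mmmrt

Derivation:
All 8 rotations (rotation i = S[i:]+S[:i]):
  rot[0] = mmmrtlq$
  rot[1] = mmrtlq$m
  rot[2] = mrtlq$mm
  rot[3] = rtlq$mmm
  rot[4] = tlq$mmmr
  rot[5] = lq$mmmrt
  rot[6] = q$mmmrtl
  rot[7] = $mmmrtlq
Sorted (with $ < everything):
  sorted[0] = $mmmrtlq
  sorted[1] = lq$mmmrt
  sorted[2] = mmmrtlq$
  sorted[3] = mmrtlq$m
  sorted[4] = mrtlq$mm
  sorted[5] = q$mmmrtl
  sorted[6] = rtlq$mmm
  sorted[7] = tlq$mmmr
sorted[1] = lq$mmmrt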